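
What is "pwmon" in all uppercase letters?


Input string: 'pwmon'
Operation: convert each letter to uppercase
Mapping: 'p'->'P', 'w'->'W', 'm'->'M', 'o'->'O', 'n'->'N'
Result: PWMON


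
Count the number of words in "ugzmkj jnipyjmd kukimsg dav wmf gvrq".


Input string: 'ugzmkj jnipyjmd kukimsg dav wmf gvrq'
Operation: split by spaces
Words found: 'ugzmkj', 'jnipyjmd', 'kukimsg', 'dav', 'wmf', 'gvrq'
Word count: 6


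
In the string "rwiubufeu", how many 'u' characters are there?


Input string: 'rwiubufeu'
Target character: 'u'
Scan each position: s[3]='u', s[5]='u', s[8]='u'
Matches found at indices: 3, 5, 8
Total: 3


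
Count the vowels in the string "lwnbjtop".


Input string: 'lwnbjtop'
Operation: count vowels (a, e, i, o, u)
Scan: s[0]='l', s[1]='w', s[2]='n', s[3]='b', s[4]='j', s[5]='t', s[6]='o' (vowel), s[7]='p'
Vowels found: 1
Result: 1


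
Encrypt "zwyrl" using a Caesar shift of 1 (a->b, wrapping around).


Input: 'zwyrl', shift = 1
Operation: for each letter, (position + 1) mod 26
Mapping: 'z'(25+1=26, 26 mod 26=0)->'a', 'w'(22+1=23)->'x', 'y'(24+1=25)->'z', 'r'(17+1=18)->'s', 'l'(11+1=12)->'m'
Result: axzsm


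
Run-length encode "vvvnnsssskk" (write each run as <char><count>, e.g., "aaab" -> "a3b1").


Input: 'vvvnnsssskk'
Operation: identify consecutive runs
Runs: 'vvv' -> v3, 'nn' -> n2, 'ssss' -> s4, 'kk' -> k2
Encoded: v3n2s4k2


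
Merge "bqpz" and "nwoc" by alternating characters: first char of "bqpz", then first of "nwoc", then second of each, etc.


String 1: 'bqpz'
String 2: 'nwoc'
Operation: alternate characters
Pairs: 'b'+'n', 'q'+'w', 'p'+'o', 'z'+'c'
Result: bnqwpozc


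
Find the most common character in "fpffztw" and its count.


Input: 'fpffztw'
Operation: tally each character
Counts: 'f':3, 'p':1, 't':1, 'w':1, 'z':1
Maximum: 'f' appears 3 times


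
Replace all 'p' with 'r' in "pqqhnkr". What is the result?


Input string: 'pqqhnkr'
Operation: replace 'p' with 'r'
Positions of 'p': 0
After replacement: rqqhnkr


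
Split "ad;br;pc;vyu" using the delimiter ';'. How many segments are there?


Input string: 'ad;br;pc;vyu'
Delimiter: ';'
Split result: 'ad', 'br', 'pc', 'vyu'
Number of parts: 4


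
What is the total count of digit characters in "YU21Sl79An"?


Input string: 'YU21Sl79An'
Operation: count digit characters (0-9)
Scan: 'Y', 'U', '2'(digit), '1'(digit), 'S', 'l', '7'(digit), '9'(digit), 'A', 'n'
Digits found: 4
Result: 4


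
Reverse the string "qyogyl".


Input string: 'qyogyl'
Operation: reverse character order
Original order: 'q' -> 'y' -> 'o' -> 'g' -> 'y' -> 'l'
Reversed order: 'l' -> 'y' -> 'g' -> 'o' -> 'y' -> 'q'
Result: lygoyq


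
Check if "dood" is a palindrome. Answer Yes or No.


Input string: 'dood'
Reversed: 'dood'
Compare pairs: s[0]='d' vs s[3]='d' (match), s[1]='o' vs s[2]='o' (match)
Palindrome: Yes


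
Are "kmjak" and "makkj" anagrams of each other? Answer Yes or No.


String 1: 'kmjak' -> sorted: 'ajkkm'
String 2: 'makkj' -> sorted: 'ajkkm'
Compare sorted forms: 'ajkkm' == 'ajkkm'
Anagram: Yes


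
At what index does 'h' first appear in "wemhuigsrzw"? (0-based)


Input string: 'wemhuigsrzw'
Target: 'h'
Scanning left to right: s[0]='w', s[1]='e', s[2]='m', s[3]='h'
First match at index: 3


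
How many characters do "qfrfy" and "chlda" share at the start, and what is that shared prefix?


String 1: 'qfrfy'
String 2: 'chlda'
Compare position by position:
pos 0: 'q' vs 'c' differ -> stop
Longest common prefix: "" (length 0)


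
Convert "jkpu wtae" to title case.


Input string: 'jkpu wtae'
Operation: capitalize first letter of each word
Word transformations: 'jkpu'->'Jkpu', 'wtae'->'Wtae'
Result: Jkpu Wtae


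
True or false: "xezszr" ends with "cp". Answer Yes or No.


Input string: 'xezszr'
Suffix to check: 'cp'
Last 2 characters of input: 'zr'
Match: False
Result: No


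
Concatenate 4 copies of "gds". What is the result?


Input string: 'gds'
Operation: repeat 4 times
Concatenation: 'gds' + 'gds' + 'gds' + 'gds'
Result: gdsgdsgdsgds


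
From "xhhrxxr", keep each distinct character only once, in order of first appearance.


Input: 'xhhrxxr'
Operation: keep first occurrence of each character
Scan: s[0]='x' new -> keep; s[1]='h' new -> keep; s[2]='h' seen -> skip; s[3]='r' new -> keep; s[4]='x' seen -> skip; s[5]='x' seen -> skip; s[6]='r' seen -> skip
Result: xhr


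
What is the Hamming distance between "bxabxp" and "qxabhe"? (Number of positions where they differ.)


String 1: 'bxabxp'
String 2: 'qxabhe'
Compare each position: pos 0: 'b'!='q', pos 1: 'x'=='x', pos 2: 'a'=='a', pos 3: 'b'=='b', pos 4: 'x'!='h', pos 5: 'p'!='e'
Differing positions: 3
Hamming distance: 3


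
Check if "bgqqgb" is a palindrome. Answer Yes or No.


Input string: 'bgqqgb'
Reversed: 'bgqqgb'
Compare pairs: s[0]='b' vs s[5]='b' (match), s[1]='g' vs s[4]='g' (match), s[2]='q' vs s[3]='q' (match)
Palindrome: Yes


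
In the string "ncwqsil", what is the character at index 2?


Input string: 'ncwqsil'
Operation: get character at index 2
Index mapping: s[0]='n', s[1]='c', s[2]='w'
Result: 'w'


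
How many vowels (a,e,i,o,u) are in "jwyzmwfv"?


Input string: 'jwyzmwfv'
Operation: count vowels (a, e, i, o, u)
Scan: s[0]='j', s[1]='w', s[2]='y', s[3]='z', s[4]='m', s[5]='w', s[6]='f', s[7]='v'
Vowels found: 0
Result: 0


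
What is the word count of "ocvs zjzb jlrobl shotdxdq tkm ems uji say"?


Input string: 'ocvs zjzb jlrobl shotdxdq tkm ems uji say'
Operation: split by spaces
Words found: 'ocvs', 'zjzb', 'jlrobl', 'shotdxdq', 'tkm', 'ems', 'uji', 'say'
Word count: 8


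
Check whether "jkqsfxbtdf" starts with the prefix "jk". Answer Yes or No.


Input string: 'jkqsfxbtdf'
Prefix to check: 'jk'
First 2 characters of input: 'jk'
Match: True
Result: Yes


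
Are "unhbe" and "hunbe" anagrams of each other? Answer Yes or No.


String 1: 'unhbe' -> sorted: 'behnu'
String 2: 'hunbe' -> sorted: 'behnu'
Compare sorted forms: 'behnu' == 'behnu'
Anagram: Yes


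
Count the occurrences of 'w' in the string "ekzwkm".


Input string: 'ekzwkm'
Target character: 'w'
Scan each position: s[3]='w'
Matches found at indices: 3
Total: 1


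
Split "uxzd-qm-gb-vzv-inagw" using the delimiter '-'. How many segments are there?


Input string: 'uxzd-qm-gb-vzv-inagw'
Delimiter: '-'
Split result: 'uxzd', 'qm', 'gb', 'vzv', 'inagw'
Number of parts: 5


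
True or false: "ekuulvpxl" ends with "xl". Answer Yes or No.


Input string: 'ekuulvpxl'
Suffix to check: 'xl'
Last 2 characters of input: 'xl'
Match: True
Result: Yes


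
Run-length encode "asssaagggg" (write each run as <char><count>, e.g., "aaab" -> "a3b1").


Input: 'asssaagggg'
Operation: identify consecutive runs
Runs: 'a' -> a1, 'sss' -> s3, 'aa' -> a2, 'gggg' -> g4
Encoded: a1s3a2g4


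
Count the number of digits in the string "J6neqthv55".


Input string: 'J6neqthv55'
Operation: count digit characters (0-9)
Scan: 'J', '6'(digit), 'n', 'e', 'q', 't', 'h', 'v', '5'(digit), '5'(digit)
Digits found: 3
Result: 3


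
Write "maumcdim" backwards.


Input string: 'maumcdim'
Operation: reverse character order
Original order: 'm' -> 'a' -> 'u' -> 'm' -> 'c' -> 'd' -> 'i' -> 'm'
Reversed order: 'm' -> 'i' -> 'd' -> 'c' -> 'm' -> 'u' -> 'a' -> 'm'
Result: midcmuam


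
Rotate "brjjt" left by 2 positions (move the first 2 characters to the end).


Input: 'brjjt', shift = 2
Operation: split at index 2 and swap parts
Front part s[0:2] = 'br'
Back part s[2:] = 'jjt'
Rotated = back + front = 'jjt' + 'br'
Result: jjtbr


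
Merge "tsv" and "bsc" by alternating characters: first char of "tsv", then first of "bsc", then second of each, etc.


String 1: 'tsv'
String 2: 'bsc'
Operation: alternate characters
Pairs: 't'+'b', 's'+'s', 'v'+'c'
Result: tbssvc


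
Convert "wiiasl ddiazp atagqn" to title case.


Input string: 'wiiasl ddiazp atagqn'
Operation: capitalize first letter of each word
Word transformations: 'wiiasl'->'Wiiasl', 'ddiazp'->'Ddiazp', 'atagqn'->'Atagqn'
Result: Wiiasl Ddiazp Atagqn


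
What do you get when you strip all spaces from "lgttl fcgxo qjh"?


Input string: 'lgttl fcgxo qjh'
Operation: remove all spaces
Words: 'lgttl', 'fcgxo', 'qjh'
Join without spaces: lgttlfcgxoqjh


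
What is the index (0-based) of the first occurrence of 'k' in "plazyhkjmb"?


Input string: 'plazyhkjmb'
Target: 'k'
Scanning left to right: s[0]='p', s[1]='l', s[2]='a', s[3]='z', s[4]='y', s[5]='h', s[6]='k'
First match at index: 6


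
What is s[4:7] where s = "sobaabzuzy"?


Input string: 'sobaabzuzy'
Operation: slice [4:7]
Extract characters: s[4]='a', s[5]='b', s[6]='z'
Result: abz


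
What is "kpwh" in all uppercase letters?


Input string: 'kpwh'
Operation: convert each letter to uppercase
Mapping: 'k'->'K', 'p'->'P', 'w'->'W', 'h'->'H'
Result: KPWH


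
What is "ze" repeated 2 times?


Input string: 'ze'
Operation: repeat 2 times
Concatenation: 'ze' + 'ze'
Result: zeze


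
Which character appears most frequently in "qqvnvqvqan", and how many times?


Input: 'qqvnvqvqan'
Operation: tally each character
Counts: 'a':1, 'n':2, 'q':4, 'v':3
Maximum: 'q' appears 4 times


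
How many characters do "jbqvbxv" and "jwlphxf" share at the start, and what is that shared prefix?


String 1: 'jbqvbxv'
String 2: 'jwlphxf'
Compare position by position:
pos 0: 'j' vs 'j' match
pos 1: 'b' vs 'w' differ -> stop
Longest common prefix: "j" (length 1)


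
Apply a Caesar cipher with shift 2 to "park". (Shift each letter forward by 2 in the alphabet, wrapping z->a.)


Input: 'park', shift = 2
Operation: for each letter, (position + 2) mod 26
Mapping: 'p'(15+2=17)->'r', 'a'(0+2=2)->'c', 'r'(17+2=19)->'t', 'k'(10+2=12)->'m'
Result: rctm


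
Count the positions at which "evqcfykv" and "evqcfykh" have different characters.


String 1: 'evqcfykv'
String 2: 'evqcfykh'
Compare each position: pos 0: 'e'=='e', pos 1: 'v'=='v', pos 2: 'q'=='q', pos 3: 'c'=='c', pos 4: 'f'=='f', pos 5: 'y'=='y', pos 6: 'k'=='k', pos 7: 'v'!='h'
Differing positions: 1
Hamming distance: 1


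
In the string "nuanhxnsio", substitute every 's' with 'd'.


Input string: 'nuanhxnsio'
Operation: replace 's' with 'd'
Positions of 's': 7
After replacement: nuanhxndio


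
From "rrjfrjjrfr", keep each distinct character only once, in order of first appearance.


Input: 'rrjfrjjrfr'
Operation: keep first occurrence of each character
Scan: s[0]='r' new -> keep; s[1]='r' seen -> skip; s[2]='j' new -> keep; s[3]='f' new -> keep; s[4]='r' seen -> skip; s[5]='j' seen -> skip; s[6]='j' seen -> skip; s[7]='r' seen -> skip; s[8]='f' seen -> skip; s[9]='r' seen -> skip
Result: rjf


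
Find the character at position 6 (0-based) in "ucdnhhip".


Input string: 'ucdnhhip'
Operation: get character at index 6
Index mapping: s[0]='u', s[1]='c', s[2]='d', s[3]='n', s[4]='h', s[5]='h', s[6]='i'
Result: 'i'


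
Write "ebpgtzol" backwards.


Input string: 'ebpgtzol'
Operation: reverse character order
Original order: 'e' -> 'b' -> 'p' -> 'g' -> 't' -> 'z' -> 'o' -> 'l'
Reversed order: 'l' -> 'o' -> 'z' -> 't' -> 'g' -> 'p' -> 'b' -> 'e'
Result: loztgpbe


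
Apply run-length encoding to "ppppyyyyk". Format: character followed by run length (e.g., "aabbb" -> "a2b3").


Input: 'ppppyyyyk'
Operation: identify consecutive runs
Runs: 'pppp' -> p4, 'yyyy' -> y4, 'k' -> k1
Encoded: p4y4k1


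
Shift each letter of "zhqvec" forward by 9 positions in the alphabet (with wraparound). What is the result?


Input: 'zhqvec', shift = 9
Operation: for each letter, (position + 9) mod 26
Mapping: 'z'(25+9=34, 34 mod 26=8)->'i', 'h'(7+9=16)->'q', 'q'(16+9=25)->'z', 'v'(21+9=30, 30 mod 26=4)->'e', 'e'(4+9=13)->'n', 'c'(2+9=11)->'l'
Result: iqzenl


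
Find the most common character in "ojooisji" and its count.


Input: 'ojooisji'
Operation: tally each character
Counts: 'i':2, 'j':2, 'o':3, 's':1
Maximum: 'o' appears 3 times


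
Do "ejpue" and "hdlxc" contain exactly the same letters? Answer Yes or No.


String 1: 'ejpue' -> sorted: 'eejpu'
String 2: 'hdlxc' -> sorted: 'cdhlx'
Compare sorted forms: 'eejpu' != 'cdhlx'
Anagram: No


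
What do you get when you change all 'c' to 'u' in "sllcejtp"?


Input string: 'sllcejtp'
Operation: replace 'c' with 'u'
Positions of 'c': 3
After replacement: slluejtp


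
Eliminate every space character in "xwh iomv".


Input string: 'xwh iomv'
Operation: remove all spaces
Words: 'xwh', 'iomv'
Join without spaces: xwhiomv


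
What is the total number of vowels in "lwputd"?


Input string: 'lwputd'
Operation: count vowels (a, e, i, o, u)
Scan: s[0]='l', s[1]='w', s[2]='p', s[3]='u' (vowel), s[4]='t', s[5]='d'
Vowels found: 1
Result: 1


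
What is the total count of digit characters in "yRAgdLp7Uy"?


Input string: 'yRAgdLp7Uy'
Operation: count digit characters (0-9)
Scan: 'y', 'R', 'A', 'g', 'd', 'L', 'p', '7'(digit), 'U', 'y'
Digits found: 1
Result: 1


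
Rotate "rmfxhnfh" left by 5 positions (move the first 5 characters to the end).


Input: 'rmfxhnfh', shift = 5
Operation: split at index 5 and swap parts
Front part s[0:5] = 'rmfxh'
Back part s[5:] = 'nfh'
Rotated = back + front = 'nfh' + 'rmfxh'
Result: nfhrmfxh


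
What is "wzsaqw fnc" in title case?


Input string: 'wzsaqw fnc'
Operation: capitalize first letter of each word
Word transformations: 'wzsaqw'->'Wzsaqw', 'fnc'->'Fnc'
Result: Wzsaqw Fnc


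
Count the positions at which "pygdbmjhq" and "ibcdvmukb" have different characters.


String 1: 'pygdbmjhq'
String 2: 'ibcdvmukb'
Compare each position: pos 0: 'p'!='i', pos 1: 'y'!='b', pos 2: 'g'!='c', pos 3: 'd'=='d', pos 4: 'b'!='v', pos 5: 'm'=='m', pos 6: 'j'!='u', pos 7: 'h'!='k', pos 8: 'q'!='b'
Differing positions: 7
Hamming distance: 7


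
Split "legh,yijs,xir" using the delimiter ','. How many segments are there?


Input string: 'legh,yijs,xir'
Delimiter: ','
Split result: 'legh', 'yijs', 'xir'
Number of parts: 3


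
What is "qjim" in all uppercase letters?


Input string: 'qjim'
Operation: convert each letter to uppercase
Mapping: 'q'->'Q', 'j'->'J', 'i'->'I', 'm'->'M'
Result: QJIM


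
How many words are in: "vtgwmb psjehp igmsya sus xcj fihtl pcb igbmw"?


Input string: 'vtgwmb psjehp igmsya sus xcj fihtl pcb igbmw'
Operation: split by spaces
Words found: 'vtgwmb', 'psjehp', 'igmsya', 'sus', 'xcj', 'fihtl', 'pcb', 'igbmw'
Word count: 8


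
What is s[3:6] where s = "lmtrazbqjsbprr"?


Input string: 'lmtrazbqjsbprr'
Operation: slice [3:6]
Extract characters: s[3]='r', s[4]='a', s[5]='z'
Result: raz


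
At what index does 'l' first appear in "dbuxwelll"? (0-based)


Input string: 'dbuxwelll'
Target: 'l'
Scanning left to right: s[0]='d', s[1]='b', s[2]='u', s[3]='x', s[4]='w', s[5]='e', s[6]='l'
First match at index: 6


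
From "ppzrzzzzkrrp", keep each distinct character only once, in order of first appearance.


Input: 'ppzrzzzzkrrp'
Operation: keep first occurrence of each character
Scan: s[0]='p' new -> keep; s[1]='p' seen -> skip; s[2]='z' new -> keep; s[3]='r' new -> keep; s[4]='z' seen -> skip; s[5]='z' seen -> skip; s[6]='z' seen -> skip; s[7]='z' seen -> skip; s[8]='k' new -> keep; s[9]='r' seen -> skip; s[10]='r' seen -> skip; s[11]='p' seen -> skip
Result: pzrk


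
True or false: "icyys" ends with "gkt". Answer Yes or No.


Input string: 'icyys'
Suffix to check: 'gkt'
Last 3 characters of input: 'yys'
Match: False
Result: No


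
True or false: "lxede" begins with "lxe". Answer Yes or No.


Input string: 'lxede'
Prefix to check: 'lxe'
First 3 characters of input: 'lxe'
Match: True
Result: Yes


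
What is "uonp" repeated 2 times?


Input string: 'uonp'
Operation: repeat 2 times
Concatenation: 'uonp' + 'uonp'
Result: uonpuonp


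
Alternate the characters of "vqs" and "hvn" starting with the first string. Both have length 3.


String 1: 'vqs'
String 2: 'hvn'
Operation: alternate characters
Pairs: 'v'+'h', 'q'+'v', 's'+'n'
Result: vhqvsn


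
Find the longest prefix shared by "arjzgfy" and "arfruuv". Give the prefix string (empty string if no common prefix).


String 1: 'arjzgfy'
String 2: 'arfruuv'
Compare position by position:
pos 0: 'a' vs 'a' match
pos 1: 'r' vs 'r' match
pos 2: 'j' vs 'f' differ -> stop
Longest common prefix: "ar" (length 2)


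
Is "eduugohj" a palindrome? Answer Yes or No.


Input string: 'eduugohj'
Reversed: 'jhoguude'
Compare pairs: s[0]='e' vs s[7]='j' (mismatch), s[1]='d' vs s[6]='h' (mismatch), s[2]='u' vs s[5]='o' (mismatch), s[3]='u' vs s[4]='g' (mismatch)
Palindrome: No


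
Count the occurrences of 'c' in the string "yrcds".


Input string: 'yrcds'
Target character: 'c'
Scan each position: s[2]='c'
Matches found at indices: 2
Total: 1


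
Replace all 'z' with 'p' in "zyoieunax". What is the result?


Input string: 'zyoieunax'
Operation: replace 'z' with 'p'
Positions of 'z': 0
After replacement: pyoieunax


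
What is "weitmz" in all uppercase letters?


Input string: 'weitmz'
Operation: convert each letter to uppercase
Mapping: 'w'->'W', 'e'->'E', 'i'->'I', 't'->'T', 'm'->'M', 'z'->'Z'
Result: WEITMZ


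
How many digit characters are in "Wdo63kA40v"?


Input string: 'Wdo63kA40v'
Operation: count digit characters (0-9)
Scan: 'W', 'd', 'o', '6'(digit), '3'(digit), 'k', 'A', '4'(digit), '0'(digit), 'v'
Digits found: 4
Result: 4


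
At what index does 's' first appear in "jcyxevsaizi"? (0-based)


Input string: 'jcyxevsaizi'
Target: 's'
Scanning left to right: s[0]='j', s[1]='c', s[2]='y', s[3]='x', s[4]='e', s[5]='v', s[6]='s'
First match at index: 6


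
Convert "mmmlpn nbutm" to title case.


Input string: 'mmmlpn nbutm'
Operation: capitalize first letter of each word
Word transformations: 'mmmlpn'->'Mmmlpn', 'nbutm'->'Nbutm'
Result: Mmmlpn Nbutm


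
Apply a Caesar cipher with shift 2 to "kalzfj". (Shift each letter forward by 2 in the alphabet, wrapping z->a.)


Input: 'kalzfj', shift = 2
Operation: for each letter, (position + 2) mod 26
Mapping: 'k'(10+2=12)->'m', 'a'(0+2=2)->'c', 'l'(11+2=13)->'n', 'z'(25+2=27, 27 mod 26=1)->'b', 'f'(5+2=7)->'h', 'j'(9+2=11)->'l'
Result: mcnbhl


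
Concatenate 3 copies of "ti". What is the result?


Input string: 'ti'
Operation: repeat 3 times
Concatenation: 'ti' + 'ti' + 'ti'
Result: tititi


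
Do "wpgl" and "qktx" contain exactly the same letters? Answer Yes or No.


String 1: 'wpgl' -> sorted: 'glpw'
String 2: 'qktx' -> sorted: 'kqtx'
Compare sorted forms: 'glpw' != 'kqtx'
Anagram: No


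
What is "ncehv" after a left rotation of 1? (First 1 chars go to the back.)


Input: 'ncehv', shift = 1
Operation: split at index 1 and swap parts
Front part s[0:1] = 'n'
Back part s[1:] = 'cehv'
Rotated = back + front = 'cehv' + 'n'
Result: cehvn


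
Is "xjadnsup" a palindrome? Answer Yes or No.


Input string: 'xjadnsup'
Reversed: 'pusndajx'
Compare pairs: s[0]='x' vs s[7]='p' (mismatch), s[1]='j' vs s[6]='u' (mismatch), s[2]='a' vs s[5]='s' (mismatch), s[3]='d' vs s[4]='n' (mismatch)
Palindrome: No


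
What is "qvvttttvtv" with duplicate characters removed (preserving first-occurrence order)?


Input: 'qvvttttvtv'
Operation: keep first occurrence of each character
Scan: s[0]='q' new -> keep; s[1]='v' new -> keep; s[2]='v' seen -> skip; s[3]='t' new -> keep; s[4]='t' seen -> skip; s[5]='t' seen -> skip; s[6]='t' seen -> skip; s[7]='v' seen -> skip; s[8]='t' seen -> skip; s[9]='v' seen -> skip
Result: qvt


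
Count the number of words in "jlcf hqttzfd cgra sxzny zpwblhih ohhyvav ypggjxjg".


Input string: 'jlcf hqttzfd cgra sxzny zpwblhih ohhyvav ypggjxjg'
Operation: split by spaces
Words found: 'jlcf', 'hqttzfd', 'cgra', 'sxzny', 'zpwblhih', 'ohhyvav', 'ypggjxjg'
Word count: 7


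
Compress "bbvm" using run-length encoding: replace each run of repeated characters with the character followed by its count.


Input: 'bbvm'
Operation: identify consecutive runs
Runs: 'bb' -> b2, 'v' -> v1, 'm' -> m1
Encoded: b2v1m1


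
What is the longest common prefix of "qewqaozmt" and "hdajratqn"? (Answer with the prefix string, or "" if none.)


String 1: 'qewqaozmt'
String 2: 'hdajratqn'
Compare position by position:
pos 0: 'q' vs 'h' differ -> stop
Longest common prefix: "" (length 0)


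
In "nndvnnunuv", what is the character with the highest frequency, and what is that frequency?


Input: 'nndvnnunuv'
Operation: tally each character
Counts: 'd':1, 'n':5, 'u':2, 'v':2
Maximum: 'n' appears 5 times


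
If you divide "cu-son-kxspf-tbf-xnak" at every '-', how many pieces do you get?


Input string: 'cu-son-kxspf-tbf-xnak'
Delimiter: '-'
Split result: 'cu', 'son', 'kxspf', 'tbf', 'xnak'
Number of parts: 5


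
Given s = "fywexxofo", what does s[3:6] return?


Input string: 'fywexxofo'
Operation: slice [3:6]
Extract characters: s[3]='e', s[4]='x', s[5]='x'
Result: exx


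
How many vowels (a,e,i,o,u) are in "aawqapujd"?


Input string: 'aawqapujd'
Operation: count vowels (a, e, i, o, u)
Scan: s[0]='a' (vowel), s[1]='a' (vowel), s[2]='w', s[3]='q', s[4]='a' (vowel), s[5]='p', s[6]='u' (vowel), s[7]='j', s[8]='d'
Vowels found: 4
Result: 4


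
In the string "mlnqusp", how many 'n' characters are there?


Input string: 'mlnqusp'
Target character: 'n'
Scan each position: s[2]='n'
Matches found at indices: 2
Total: 1


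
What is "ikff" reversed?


Input string: 'ikff'
Operation: reverse character order
Original order: 'i' -> 'k' -> 'f' -> 'f'
Reversed order: 'f' -> 'f' -> 'k' -> 'i'
Result: ffki


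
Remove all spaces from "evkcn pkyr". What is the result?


Input string: 'evkcn pkyr'
Operation: remove all spaces
Words: 'evkcn', 'pkyr'
Join without spaces: evkcnpkyr


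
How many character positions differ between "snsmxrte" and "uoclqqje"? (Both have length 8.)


String 1: 'snsmxrte'
String 2: 'uoclqqje'
Compare each position: pos 0: 's'!='u', pos 1: 'n'!='o', pos 2: 's'!='c', pos 3: 'm'!='l', pos 4: 'x'!='q', pos 5: 'r'!='q', pos 6: 't'!='j', pos 7: 'e'=='e'
Differing positions: 7
Hamming distance: 7


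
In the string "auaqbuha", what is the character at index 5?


Input string: 'auaqbuha'
Operation: get character at index 5
Index mapping: s[0]='a', s[1]='u', s[2]='a', s[3]='q', s[4]='b', s[5]='u'
Result: 'u'


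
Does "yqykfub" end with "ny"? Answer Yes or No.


Input string: 'yqykfub'
Suffix to check: 'ny'
Last 2 characters of input: 'ub'
Match: False
Result: No


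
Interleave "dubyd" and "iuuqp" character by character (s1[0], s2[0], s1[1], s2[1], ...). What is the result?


String 1: 'dubyd'
String 2: 'iuuqp'
Operation: alternate characters
Pairs: 'd'+'i', 'u'+'u', 'b'+'u', 'y'+'q', 'd'+'p'
Result: diuubuyqdp


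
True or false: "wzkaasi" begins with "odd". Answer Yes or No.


Input string: 'wzkaasi'
Prefix to check: 'odd'
First 3 characters of input: 'wzk'
Match: False
Result: No


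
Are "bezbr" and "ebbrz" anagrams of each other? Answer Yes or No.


String 1: 'bezbr' -> sorted: 'bberz'
String 2: 'ebbrz' -> sorted: 'bberz'
Compare sorted forms: 'bberz' == 'bberz'
Anagram: Yes


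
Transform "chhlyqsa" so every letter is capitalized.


Input string: 'chhlyqsa'
Operation: convert each letter to uppercase
Mapping: 'c'->'C', 'h'->'H', 'h'->'H', 'l'->'L', 'y'->'Y', 'q'->'Q', 's'->'S', 'a'->'A'
Result: CHHLYQSA


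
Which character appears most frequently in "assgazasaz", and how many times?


Input: 'assgazasaz'
Operation: tally each character
Counts: 'a':4, 'g':1, 's':3, 'z':2
Maximum: 'a' appears 4 times


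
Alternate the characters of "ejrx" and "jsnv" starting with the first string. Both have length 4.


String 1: 'ejrx'
String 2: 'jsnv'
Operation: alternate characters
Pairs: 'e'+'j', 'j'+'s', 'r'+'n', 'x'+'v'
Result: ejjsrnxv


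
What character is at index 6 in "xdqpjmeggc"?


Input string: 'xdqpjmeggc'
Operation: get character at index 6
Index mapping: s[0]='x', s[1]='d', s[2]='q', s[3]='p', s[4]='j', s[5]='m', s[6]='e'
Result: 'e'


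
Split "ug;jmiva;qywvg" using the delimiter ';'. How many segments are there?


Input string: 'ug;jmiva;qywvg'
Delimiter: ';'
Split result: 'ug', 'jmiva', 'qywvg'
Number of parts: 3


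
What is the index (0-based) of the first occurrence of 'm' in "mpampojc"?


Input string: 'mpampojc'
Target: 'm'
Scanning left to right: s[0]='m'
First match at index: 0


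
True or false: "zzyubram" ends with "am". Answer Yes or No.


Input string: 'zzyubram'
Suffix to check: 'am'
Last 2 characters of input: 'am'
Match: True
Result: Yes


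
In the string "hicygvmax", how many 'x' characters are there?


Input string: 'hicygvmax'
Target character: 'x'
Scan each position: s[8]='x'
Matches found at indices: 8
Total: 1


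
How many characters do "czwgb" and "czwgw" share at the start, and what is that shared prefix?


String 1: 'czwgb'
String 2: 'czwgw'
Compare position by position:
pos 0: 'c' vs 'c' match
pos 1: 'z' vs 'z' match
pos 2: 'w' vs 'w' match
pos 3: 'g' vs 'g' match
pos 4: 'b' vs 'w' differ -> stop
Longest common prefix: "czwg" (length 4)


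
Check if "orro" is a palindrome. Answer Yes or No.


Input string: 'orro'
Reversed: 'orro'
Compare pairs: s[0]='o' vs s[3]='o' (match), s[1]='r' vs s[2]='r' (match)
Palindrome: Yes


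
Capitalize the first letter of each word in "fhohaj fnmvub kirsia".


Input string: 'fhohaj fnmvub kirsia'
Operation: capitalize first letter of each word
Word transformations: 'fhohaj'->'Fhohaj', 'fnmvub'->'Fnmvub', 'kirsia'->'Kirsia'
Result: Fhohaj Fnmvub Kirsia


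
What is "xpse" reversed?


Input string: 'xpse'
Operation: reverse character order
Original order: 'x' -> 'p' -> 's' -> 'e'
Reversed order: 'e' -> 's' -> 'p' -> 'x'
Result: espx


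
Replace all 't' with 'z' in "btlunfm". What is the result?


Input string: 'btlunfm'
Operation: replace 't' with 'z'
Positions of 't': 1
After replacement: bzlunfm


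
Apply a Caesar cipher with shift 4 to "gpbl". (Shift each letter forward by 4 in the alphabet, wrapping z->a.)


Input: 'gpbl', shift = 4
Operation: for each letter, (position + 4) mod 26
Mapping: 'g'(6+4=10)->'k', 'p'(15+4=19)->'t', 'b'(1+4=5)->'f', 'l'(11+4=15)->'p'
Result: ktfp


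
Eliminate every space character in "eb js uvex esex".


Input string: 'eb js uvex esex'
Operation: remove all spaces
Words: 'eb', 'js', 'uvex', 'esex'
Join without spaces: ebjsuvexesex


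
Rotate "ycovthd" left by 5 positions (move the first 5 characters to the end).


Input: 'ycovthd', shift = 5
Operation: split at index 5 and swap parts
Front part s[0:5] = 'ycovt'
Back part s[5:] = 'hd'
Rotated = back + front = 'hd' + 'ycovt'
Result: hdycovt


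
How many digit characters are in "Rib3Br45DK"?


Input string: 'Rib3Br45DK'
Operation: count digit characters (0-9)
Scan: 'R', 'i', 'b', '3'(digit), 'B', 'r', '4'(digit), '5'(digit), 'D', 'K'
Digits found: 3
Result: 3


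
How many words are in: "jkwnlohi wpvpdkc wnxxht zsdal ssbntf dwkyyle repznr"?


Input string: 'jkwnlohi wpvpdkc wnxxht zsdal ssbntf dwkyyle repznr'
Operation: split by spaces
Words found: 'jkwnlohi', 'wpvpdkc', 'wnxxht', 'zsdal', 'ssbntf', 'dwkyyle', 'repznr'
Word count: 7


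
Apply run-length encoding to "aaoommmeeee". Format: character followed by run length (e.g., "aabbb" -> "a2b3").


Input: 'aaoommmeeee'
Operation: identify consecutive runs
Runs: 'aa' -> a2, 'oo' -> o2, 'mmm' -> m3, 'eeee' -> e4
Encoded: a2o2m3e4


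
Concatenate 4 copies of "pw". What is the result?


Input string: 'pw'
Operation: repeat 4 times
Concatenation: 'pw' + 'pw' + 'pw' + 'pw'
Result: pwpwpwpw


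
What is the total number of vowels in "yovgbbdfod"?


Input string: 'yovgbbdfod'
Operation: count vowels (a, e, i, o, u)
Scan: s[0]='y', s[1]='o' (vowel), s[2]='v', s[3]='g', s[4]='b', s[5]='b', s[6]='d', s[7]='f', s[8]='o' (vowel), s[9]='d'
Vowels found: 2
Result: 2


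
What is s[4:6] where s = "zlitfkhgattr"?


Input string: 'zlitfkhgattr'
Operation: slice [4:6]
Extract characters: s[4]='f', s[5]='k'
Result: fk


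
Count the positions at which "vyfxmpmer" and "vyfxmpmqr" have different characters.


String 1: 'vyfxmpmer'
String 2: 'vyfxmpmqr'
Compare each position: pos 0: 'v'=='v', pos 1: 'y'=='y', pos 2: 'f'=='f', pos 3: 'x'=='x', pos 4: 'm'=='m', pos 5: 'p'=='p', pos 6: 'm'=='m', pos 7: 'e'!='q', pos 8: 'r'=='r'
Differing positions: 1
Hamming distance: 1


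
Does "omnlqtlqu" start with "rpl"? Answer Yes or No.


Input string: 'omnlqtlqu'
Prefix to check: 'rpl'
First 3 characters of input: 'omn'
Match: False
Result: No


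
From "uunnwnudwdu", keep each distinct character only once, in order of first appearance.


Input: 'uunnwnudwdu'
Operation: keep first occurrence of each character
Scan: s[0]='u' new -> keep; s[1]='u' seen -> skip; s[2]='n' new -> keep; s[3]='n' seen -> skip; s[4]='w' new -> keep; s[5]='n' seen -> skip; s[6]='u' seen -> skip; s[7]='d' new -> keep; s[8]='w' seen -> skip; s[9]='d' seen -> skip; s[10]='u' seen -> skip
Result: unwd


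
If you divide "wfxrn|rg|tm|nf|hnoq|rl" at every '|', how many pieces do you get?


Input string: 'wfxrn|rg|tm|nf|hnoq|rl'
Delimiter: '|'
Split result: 'wfxrn', 'rg', 'tm', 'nf', 'hnoq', 'rl'
Number of parts: 6


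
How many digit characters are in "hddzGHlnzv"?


Input string: 'hddzGHlnzv'
Operation: count digit characters (0-9)
Scan: 'h', 'd', 'd', 'z', 'G', 'H', 'l', 'n', 'z', 'v'
Digits found: 0
Result: 0


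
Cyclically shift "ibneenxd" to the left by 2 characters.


Input: 'ibneenxd', shift = 2
Operation: split at index 2 and swap parts
Front part s[0:2] = 'ib'
Back part s[2:] = 'neenxd'
Rotated = back + front = 'neenxd' + 'ib'
Result: neenxdib


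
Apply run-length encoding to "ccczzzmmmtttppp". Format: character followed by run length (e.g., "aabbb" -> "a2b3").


Input: 'ccczzzmmmtttppp'
Operation: identify consecutive runs
Runs: 'ccc' -> c3, 'zzz' -> z3, 'mmm' -> m3, 'ttt' -> t3, 'ppp' -> p3
Encoded: c3z3m3t3p3


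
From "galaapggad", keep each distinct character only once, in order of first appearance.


Input: 'galaapggad'
Operation: keep first occurrence of each character
Scan: s[0]='g' new -> keep; s[1]='a' new -> keep; s[2]='l' new -> keep; s[3]='a' seen -> skip; s[4]='a' seen -> skip; s[5]='p' new -> keep; s[6]='g' seen -> skip; s[7]='g' seen -> skip; s[8]='a' seen -> skip; s[9]='d' new -> keep
Result: galpd


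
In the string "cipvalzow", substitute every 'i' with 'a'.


Input string: 'cipvalzow'
Operation: replace 'i' with 'a'
Positions of 'i': 1
After replacement: capvalzow


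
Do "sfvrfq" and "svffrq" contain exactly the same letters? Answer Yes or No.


String 1: 'sfvrfq' -> sorted: 'ffqrsv'
String 2: 'svffrq' -> sorted: 'ffqrsv'
Compare sorted forms: 'ffqrsv' == 'ffqrsv'
Anagram: Yes


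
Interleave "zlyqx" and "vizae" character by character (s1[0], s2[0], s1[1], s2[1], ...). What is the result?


String 1: 'zlyqx'
String 2: 'vizae'
Operation: alternate characters
Pairs: 'z'+'v', 'l'+'i', 'y'+'z', 'q'+'a', 'x'+'e'
Result: zvliyzqaxe


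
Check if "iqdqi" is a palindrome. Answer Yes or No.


Input string: 'iqdqi'
Reversed: 'iqdqi'
Compare pairs: s[0]='i' vs s[4]='i' (match), s[1]='q' vs s[3]='q' (match)
Palindrome: Yes


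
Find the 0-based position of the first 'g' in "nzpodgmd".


Input string: 'nzpodgmd'
Target: 'g'
Scanning left to right: s[0]='n', s[1]='z', s[2]='p', s[3]='o', s[4]='d', s[5]='g'
First match at index: 5


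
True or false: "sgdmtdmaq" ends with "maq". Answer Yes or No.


Input string: 'sgdmtdmaq'
Suffix to check: 'maq'
Last 3 characters of input: 'maq'
Match: True
Result: Yes


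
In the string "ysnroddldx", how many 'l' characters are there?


Input string: 'ysnroddldx'
Target character: 'l'
Scan each position: s[7]='l'
Matches found at indices: 7
Total: 1


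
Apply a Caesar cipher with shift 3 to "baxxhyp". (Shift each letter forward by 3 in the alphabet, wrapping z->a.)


Input: 'baxxhyp', shift = 3
Operation: for each letter, (position + 3) mod 26
Mapping: 'b'(1+3=4)->'e', 'a'(0+3=3)->'d', 'x'(23+3=26, 26 mod 26=0)->'a', 'x'(23+3=26, 26 mod 26=0)->'a', 'h'(7+3=10)->'k', 'y'(24+3=27, 27 mod 26=1)->'b', 'p'(15+3=18)->'s'
Result: edaakbs


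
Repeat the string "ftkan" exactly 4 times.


Input string: 'ftkan'
Operation: repeat 4 times
Concatenation: 'ftkan' + 'ftkan' + 'ftkan' + 'ftkan'
Result: ftkanftkanftkanftkan


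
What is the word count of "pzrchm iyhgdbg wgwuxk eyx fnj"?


Input string: 'pzrchm iyhgdbg wgwuxk eyx fnj'
Operation: split by spaces
Words found: 'pzrchm', 'iyhgdbg', 'wgwuxk', 'eyx', 'fnj'
Word count: 5


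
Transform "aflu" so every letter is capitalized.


Input string: 'aflu'
Operation: convert each letter to uppercase
Mapping: 'a'->'A', 'f'->'F', 'l'->'L', 'u'->'U'
Result: AFLU


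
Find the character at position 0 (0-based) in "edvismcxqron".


Input string: 'edvismcxqron'
Operation: get character at index 0
Index mapping: s[0]='e'
Result: 'e'


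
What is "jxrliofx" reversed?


Input string: 'jxrliofx'
Operation: reverse character order
Original order: 'j' -> 'x' -> 'r' -> 'l' -> 'i' -> 'o' -> 'f' -> 'x'
Reversed order: 'x' -> 'f' -> 'o' -> 'i' -> 'l' -> 'r' -> 'x' -> 'j'
Result: xfoilrxj


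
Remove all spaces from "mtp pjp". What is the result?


Input string: 'mtp pjp'
Operation: remove all spaces
Words: 'mtp', 'pjp'
Join without spaces: mtppjp


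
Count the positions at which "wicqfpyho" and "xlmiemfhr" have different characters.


String 1: 'wicqfpyho'
String 2: 'xlmiemfhr'
Compare each position: pos 0: 'w'!='x', pos 1: 'i'!='l', pos 2: 'c'!='m', pos 3: 'q'!='i', pos 4: 'f'!='e', pos 5: 'p'!='m', pos 6: 'y'!='f', pos 7: 'h'=='h', pos 8: 'o'!='r'
Differing positions: 8
Hamming distance: 8


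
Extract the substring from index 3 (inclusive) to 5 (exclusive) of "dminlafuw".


Input string: 'dminlafuw'
Operation: slice [3:5]
Extract characters: s[3]='n', s[4]='l'
Result: nl


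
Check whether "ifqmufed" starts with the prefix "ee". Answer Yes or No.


Input string: 'ifqmufed'
Prefix to check: 'ee'
First 2 characters of input: 'if'
Match: False
Result: No


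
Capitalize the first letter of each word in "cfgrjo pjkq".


Input string: 'cfgrjo pjkq'
Operation: capitalize first letter of each word
Word transformations: 'cfgrjo'->'Cfgrjo', 'pjkq'->'Pjkq'
Result: Cfgrjo Pjkq


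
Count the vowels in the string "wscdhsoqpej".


Input string: 'wscdhsoqpej'
Operation: count vowels (a, e, i, o, u)
Scan: s[0]='w', s[1]='s', s[2]='c', s[3]='d', s[4]='h', s[5]='s', s[6]='o' (vowel), s[7]='q', s[8]='p', s[9]='e' (vowel), s[10]='j'
Vowels found: 2
Result: 2


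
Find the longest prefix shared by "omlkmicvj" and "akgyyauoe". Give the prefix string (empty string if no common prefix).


String 1: 'omlkmicvj'
String 2: 'akgyyauoe'
Compare position by position:
pos 0: 'o' vs 'a' differ -> stop
Longest common prefix: "" (length 0)


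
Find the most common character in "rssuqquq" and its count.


Input: 'rssuqquq'
Operation: tally each character
Counts: 'q':3, 'r':1, 's':2, 'u':2
Maximum: 'q' appears 3 times


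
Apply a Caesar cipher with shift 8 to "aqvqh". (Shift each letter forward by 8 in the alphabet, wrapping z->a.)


Input: 'aqvqh', shift = 8
Operation: for each letter, (position + 8) mod 26
Mapping: 'a'(0+8=8)->'i', 'q'(16+8=24)->'y', 'v'(21+8=29, 29 mod 26=3)->'d', 'q'(16+8=24)->'y', 'h'(7+8=15)->'p'
Result: iydyp


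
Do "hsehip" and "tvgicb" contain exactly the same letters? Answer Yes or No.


String 1: 'hsehip' -> sorted: 'ehhips'
String 2: 'tvgicb' -> sorted: 'bcgitv'
Compare sorted forms: 'ehhips' != 'bcgitv'
Anagram: No


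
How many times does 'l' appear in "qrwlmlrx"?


Input string: 'qrwlmlrx'
Target character: 'l'
Scan each position: s[3]='l', s[5]='l'
Matches found at indices: 3, 5
Total: 2


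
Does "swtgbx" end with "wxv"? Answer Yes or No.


Input string: 'swtgbx'
Suffix to check: 'wxv'
Last 3 characters of input: 'gbx'
Match: False
Result: No


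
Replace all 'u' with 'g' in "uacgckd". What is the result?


Input string: 'uacgckd'
Operation: replace 'u' with 'g'
Positions of 'u': 0
After replacement: gacgckd


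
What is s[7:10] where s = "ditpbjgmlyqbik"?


Input string: 'ditpbjgmlyqbik'
Operation: slice [7:10]
Extract characters: s[7]='m', s[8]='l', s[9]='y'
Result: mly


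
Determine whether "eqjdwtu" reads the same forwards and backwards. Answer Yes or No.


Input string: 'eqjdwtu'
Reversed: 'utwdjqe'
Compare pairs: s[0]='e' vs s[6]='u' (mismatch), s[1]='q' vs s[5]='t' (mismatch), s[2]='j' vs s[4]='w' (mismatch)
Palindrome: No


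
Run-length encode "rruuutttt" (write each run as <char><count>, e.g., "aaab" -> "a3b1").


Input: 'rruuutttt'
Operation: identify consecutive runs
Runs: 'rr' -> r2, 'uuu' -> u3, 'tttt' -> t4
Encoded: r2u3t4


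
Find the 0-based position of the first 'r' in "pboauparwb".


Input string: 'pboauparwb'
Target: 'r'
Scanning left to right: s[0]='p', s[1]='b', s[2]='o', s[3]='a', s[4]='u', s[5]='p', s[6]='a', s[7]='r'
First match at index: 7


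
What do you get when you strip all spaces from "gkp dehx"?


Input string: 'gkp dehx'
Operation: remove all spaces
Words: 'gkp', 'dehx'
Join without spaces: gkpdehx


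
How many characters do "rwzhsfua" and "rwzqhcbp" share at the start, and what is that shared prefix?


String 1: 'rwzhsfua'
String 2: 'rwzqhcbp'
Compare position by position:
pos 0: 'r' vs 'r' match
pos 1: 'w' vs 'w' match
pos 2: 'z' vs 'z' match
pos 3: 'h' vs 'q' differ -> stop
Longest common prefix: "rwz" (length 3)


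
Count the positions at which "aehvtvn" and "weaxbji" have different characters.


String 1: 'aehvtvn'
String 2: 'weaxbji'
Compare each position: pos 0: 'a'!='w', pos 1: 'e'=='e', pos 2: 'h'!='a', pos 3: 'v'!='x', pos 4: 't'!='b', pos 5: 'v'!='j', pos 6: 'n'!='i'
Differing positions: 6
Hamming distance: 6


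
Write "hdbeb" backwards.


Input string: 'hdbeb'
Operation: reverse character order
Original order: 'h' -> 'd' -> 'b' -> 'e' -> 'b'
Reversed order: 'b' -> 'e' -> 'b' -> 'd' -> 'h'
Result: bebdh


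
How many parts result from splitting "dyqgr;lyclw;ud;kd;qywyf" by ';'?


Input string: 'dyqgr;lyclw;ud;kd;qywyf'
Delimiter: ';'
Split result: 'dyqgr', 'lyclw', 'ud', 'kd', 'qywyf'
Number of parts: 5


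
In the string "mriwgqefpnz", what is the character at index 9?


Input string: 'mriwgqefpnz'
Operation: get character at index 9
Index mapping: s[0]='m', s[1]='r', s[2]='i', s[3]='w', s[4]='g', s[5]='q', s[6]='e', s[7]='f', s[8]='p', s[9]='n'
Result: 'n'


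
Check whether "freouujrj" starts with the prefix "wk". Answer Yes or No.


Input string: 'freouujrj'
Prefix to check: 'wk'
First 2 characters of input: 'fr'
Match: False
Result: No


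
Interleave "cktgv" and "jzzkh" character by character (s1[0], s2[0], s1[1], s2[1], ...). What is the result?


String 1: 'cktgv'
String 2: 'jzzkh'
Operation: alternate characters
Pairs: 'c'+'j', 'k'+'z', 't'+'z', 'g'+'k', 'v'+'h'
Result: cjkztzgkvh


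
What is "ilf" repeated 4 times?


Input string: 'ilf'
Operation: repeat 4 times
Concatenation: 'ilf' + 'ilf' + 'ilf' + 'ilf'
Result: ilfilfilfilf


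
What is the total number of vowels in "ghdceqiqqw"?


Input string: 'ghdceqiqqw'
Operation: count vowels (a, e, i, o, u)
Scan: s[0]='g', s[1]='h', s[2]='d', s[3]='c', s[4]='e' (vowel), s[5]='q', s[6]='i' (vowel), s[7]='q', s[8]='q', s[9]='w'
Vowels found: 2
Result: 2


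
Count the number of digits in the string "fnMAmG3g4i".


Input string: 'fnMAmG3g4i'
Operation: count digit characters (0-9)
Scan: 'f', 'n', 'M', 'A', 'm', 'G', '3'(digit), 'g', '4'(digit), 'i'
Digits found: 2
Result: 2
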